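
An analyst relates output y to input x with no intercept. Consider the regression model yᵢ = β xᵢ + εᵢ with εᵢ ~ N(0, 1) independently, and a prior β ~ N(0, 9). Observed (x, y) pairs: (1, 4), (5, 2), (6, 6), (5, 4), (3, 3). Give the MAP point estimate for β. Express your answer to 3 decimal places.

log p(β | y) = −Σ(yᵢ − βxᵢ)²/(2·1) − β²/(2·9) + const.
Setting the derivative to zero: Σxᵢ(yᵢ − βxᵢ)/1 − β/9 = 0, so β = Σxᵢyᵢ / (Σxᵢ² + σ²/τ²).
Σxᵢyᵢ = 1·4 + 5·2 + 6·6 + 5·4 + 3·3 = 79; Σxᵢ² = 96; σ²/τ² = 1/9.
β̂_MAP = 79 / (96 + 1/9) = 79/(865/9) = 711/865 ≈ 0.822.

β̂_MAP = 0.822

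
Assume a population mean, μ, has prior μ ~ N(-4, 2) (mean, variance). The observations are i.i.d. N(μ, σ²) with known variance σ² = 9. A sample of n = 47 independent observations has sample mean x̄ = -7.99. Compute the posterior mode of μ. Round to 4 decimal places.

n = 47, x̄ = -7.99.
For a Normal prior and Normal likelihood with known variance, the posterior is Normal; its mode equals its mean, the precision-weighted average.
Prior precision 1/σ₀² = 1/2 = 0.5; data precision n/σ² = 47/9.
μ̂ = (0.5·(-4) + (47/9)·(-7.99)) / (0.5 + 47/9) = (-39353/900)/(103/18) = -39353/5150 ≈ -7.6414.

μ̂_MAP = -7.6414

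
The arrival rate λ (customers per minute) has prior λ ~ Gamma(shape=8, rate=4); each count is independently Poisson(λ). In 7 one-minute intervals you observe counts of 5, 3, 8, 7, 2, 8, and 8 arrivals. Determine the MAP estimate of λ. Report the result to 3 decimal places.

λ̂_MAP = 4.364

Σxᵢ = 5+3+8+7+2+8+8 = 41, with n = 7.
Posterior ∝ λ^7e^(−4λ) · λ^41e^(−7λ) = λ^48e^(−11λ), i.e. Gamma(shape=49, rate=11).
The mode of a Gamma(a, b) with a ≥ 1 (shape–rate) is (a−1)/b = 48/11 ≈ 4.364.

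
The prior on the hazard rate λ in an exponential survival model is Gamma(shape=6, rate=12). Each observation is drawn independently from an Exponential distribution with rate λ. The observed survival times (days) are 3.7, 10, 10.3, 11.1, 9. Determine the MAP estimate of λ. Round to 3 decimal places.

The Exponential(rate=λ) likelihood is ∝ λ^n e^(−λΣtᵢ). Here n = 5 and Σtᵢ = 3.7 + 10 + 10.3 + 11.1 + 9 = 44.1.
Posterior ∝ λ^5e^(−12λ) · λ^5e^(−44.1λ) = λ^10e^(−56.1λ), i.e. Gamma(11, 56.1).
Mode = (a−1)/b = 10/56.1 ≈ 0.178.

λ̂_MAP = 0.178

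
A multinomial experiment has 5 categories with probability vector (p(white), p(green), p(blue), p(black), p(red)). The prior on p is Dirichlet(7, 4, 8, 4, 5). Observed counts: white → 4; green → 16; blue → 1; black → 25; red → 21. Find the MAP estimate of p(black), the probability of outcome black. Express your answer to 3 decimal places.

The posterior is Dirichlet(αᵢ + nᵢ) = Dirichlet(11, 20, 9, 29, 26).
For a Dirichlet(a₁,…,a_K) with all aᵢ > 1, the mode has j-th component (aⱼ − 1)/(Σaᵢ − K).
Here Σaᵢ = 95 and K = 5, so p(black) = (29 − 1)/(95 − 5) = 28/90 ≈ 0.311.

MAP estimate of p(black) = 0.311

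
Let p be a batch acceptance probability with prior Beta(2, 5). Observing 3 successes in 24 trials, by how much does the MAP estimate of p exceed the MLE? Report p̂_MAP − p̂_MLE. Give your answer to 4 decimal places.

Posterior is Beta(5, 26); MAP = (5−1)/(31−2) = 4/29 ≈ 0.13793.
MLE ignores the prior: p̂_MLE = k/n = 3/24 ≈ 0.12500.
Difference = 4/29 − 3/24 = 3/232 ≈ 0.0129.

MAP − MLE = 0.0129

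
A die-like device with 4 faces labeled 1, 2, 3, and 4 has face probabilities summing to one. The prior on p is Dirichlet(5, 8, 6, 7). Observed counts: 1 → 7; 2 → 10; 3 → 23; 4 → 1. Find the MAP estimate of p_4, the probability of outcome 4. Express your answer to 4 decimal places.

The posterior is Dirichlet(αᵢ + nᵢ) = Dirichlet(12, 18, 29, 8).
For a Dirichlet(a₁,…,a_K) with all aᵢ > 1, the mode has j-th component (aⱼ − 1)/(Σaᵢ − K).
Here Σaᵢ = 67 and K = 4, so p_4 = (8 − 1)/(67 − 4) = 7/63 ≈ 0.1111.

MAP estimate: 0.1111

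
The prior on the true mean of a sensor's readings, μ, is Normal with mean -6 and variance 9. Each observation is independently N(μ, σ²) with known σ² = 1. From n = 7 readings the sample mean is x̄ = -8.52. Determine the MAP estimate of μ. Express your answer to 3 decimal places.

n = 7, x̄ = -8.52.
For a Normal prior and Normal likelihood with known variance, the posterior is Normal; its mode equals its mean, the precision-weighted average.
Prior precision 1/σ₀² = 1/9; data precision n/σ² = 7/1 = 7.
μ̂ = ((1/9)·(-6) + 7·(-8.52)) / (1/9 + 7) = (-4523/75)/(64/9) = -8.480625 ≈ -8.481.

μ̂_MAP = -8.481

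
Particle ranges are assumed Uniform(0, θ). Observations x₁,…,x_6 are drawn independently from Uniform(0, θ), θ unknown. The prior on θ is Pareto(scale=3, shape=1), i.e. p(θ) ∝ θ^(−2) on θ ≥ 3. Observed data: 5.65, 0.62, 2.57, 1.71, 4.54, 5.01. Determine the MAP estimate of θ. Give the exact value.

The Uniform(0, θ) likelihood is θ^(−n) for θ ≥ max(xᵢ), zero otherwise. Here max(xᵢ) = 5.65.
Posterior ∝ θ^(−2) · θ^(−6) = θ^(−8) on θ ≥ max(3, 5.65) = 5.65.
This density is strictly decreasing in θ, so the posterior mode lies at the lower boundary of the support.

θ̂_MAP = 5.65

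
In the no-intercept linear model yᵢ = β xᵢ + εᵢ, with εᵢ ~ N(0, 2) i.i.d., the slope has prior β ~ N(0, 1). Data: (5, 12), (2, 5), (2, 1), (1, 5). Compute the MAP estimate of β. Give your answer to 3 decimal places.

β̂_MAP = 2.139

log p(β | y) = −Σ(yᵢ − βxᵢ)²/(2·2) − β²/(2·1) + const.
Setting the derivative to zero: Σxᵢ(yᵢ − βxᵢ)/2 − β/1 = 0, so β = Σxᵢyᵢ / (Σxᵢ² + σ²/τ²).
Σxᵢyᵢ = 5·12 + 2·5 + 2·1 + 1·5 = 77; Σxᵢ² = 34; σ²/τ² = 2.
β̂_MAP = 77 / (34 + 2) = 77/36 ≈ 2.139.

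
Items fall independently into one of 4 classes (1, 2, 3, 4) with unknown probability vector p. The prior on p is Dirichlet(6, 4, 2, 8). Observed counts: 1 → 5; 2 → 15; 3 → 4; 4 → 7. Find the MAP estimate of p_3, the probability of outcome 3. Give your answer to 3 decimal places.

The posterior is Dirichlet(αᵢ + nᵢ) = Dirichlet(11, 19, 6, 15).
For a Dirichlet(a₁,…,a_K) with all aᵢ > 1, the mode has j-th component (aⱼ − 1)/(Σaᵢ − K).
Here Σaᵢ = 51 and K = 4, so p_3 = (6 − 1)/(51 − 4) = 5/47 ≈ 0.106.

MAP estimate: 0.106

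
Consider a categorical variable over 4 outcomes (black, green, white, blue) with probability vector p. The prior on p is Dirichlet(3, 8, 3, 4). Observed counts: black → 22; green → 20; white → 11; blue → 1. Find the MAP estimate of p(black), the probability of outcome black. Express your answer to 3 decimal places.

The posterior is Dirichlet(αᵢ + nᵢ) = Dirichlet(25, 28, 14, 5).
For a Dirichlet(a₁,…,a_K) with all aᵢ > 1, the mode has j-th component (aⱼ − 1)/(Σaᵢ − K).
Here Σaᵢ = 72 and K = 4, so p(black) = (25 − 1)/(72 − 4) = 24/68 ≈ 0.353.

MAP estimate of p(black) = 0.353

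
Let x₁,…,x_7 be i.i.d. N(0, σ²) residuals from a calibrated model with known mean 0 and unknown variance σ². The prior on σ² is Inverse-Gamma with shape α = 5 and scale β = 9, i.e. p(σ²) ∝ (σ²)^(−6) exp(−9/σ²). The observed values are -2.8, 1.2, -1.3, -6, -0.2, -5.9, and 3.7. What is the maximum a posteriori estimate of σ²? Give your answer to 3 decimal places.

σ̂²_MAP = 5.974

Sum of squared deviations about the known mean: SS = (-2.8−0)² + (1.2−0)² + (-1.3−0)² + (-6−0)² + (-0.2−0)² + (-5.9−0)² + (3.7−0)² = 95.51.
The Normal likelihood contributes (σ²)^(−n/2) exp(−SS/(2σ²)), so the posterior is Inverse-Gamma(α + n/2, β + SS/2) = Inverse-Gamma(8.5, 56.755).
The mode of Inverse-Gamma(a, b) is b/(a+1) = 56.755/9.5 ≈ 5.974.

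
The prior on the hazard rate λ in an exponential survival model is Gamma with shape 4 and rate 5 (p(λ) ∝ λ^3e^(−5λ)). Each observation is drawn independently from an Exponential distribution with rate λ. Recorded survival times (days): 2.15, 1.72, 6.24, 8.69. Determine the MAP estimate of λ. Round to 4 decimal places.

λ̂_MAP = 0.2941

The Exponential(rate=λ) likelihood is ∝ λ^n e^(−λΣtᵢ). Here n = 4 and Σtᵢ = 2.15 + 1.72 + 6.24 + 8.69 = 18.80.
Posterior ∝ λ^3e^(−5λ) · λ^4e^(−18.80λ) = λ^7e^(−23.80λ), i.e. Gamma(8, 23.80).
Mode = (a−1)/b = 7/23.80 ≈ 0.2941.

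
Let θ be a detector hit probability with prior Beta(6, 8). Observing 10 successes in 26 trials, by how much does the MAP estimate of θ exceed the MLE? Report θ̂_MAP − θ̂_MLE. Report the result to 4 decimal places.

MAP − MLE = 0.0101

Posterior is Beta(16, 24); MAP = (16−1)/(40−2) = 15/38 ≈ 0.39474.
MLE ignores the prior: θ̂_MLE = k/n = 10/26 ≈ 0.38462.
Difference = 15/38 − 10/26 = 5/494 ≈ 0.0101.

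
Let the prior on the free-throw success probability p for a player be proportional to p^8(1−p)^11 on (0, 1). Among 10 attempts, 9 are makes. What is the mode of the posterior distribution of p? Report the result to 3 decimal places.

The prior density ∝ p^8(1−p)^11 is the kernel of Beta(9, 12).
Data: 9 successes in 10 trials. The binomial likelihood contributes p^9(1−p)^1, so the posterior is Beta(9+9, 12+1) = Beta(18, 13).
For Beta(a, b) with a, b > 1 the mode is (a−1)/(a+b−2) = 17/29 ≈ 0.586.

p̂_MAP = 0.586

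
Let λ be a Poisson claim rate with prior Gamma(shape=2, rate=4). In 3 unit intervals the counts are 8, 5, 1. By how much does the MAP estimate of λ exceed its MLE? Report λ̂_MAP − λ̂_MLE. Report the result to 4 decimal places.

MAP − MLE = -2.5238

Σxᵢ = 14. Posterior is Gamma(16, 7); MAP = (16−1)/7 = 15/7 ≈ 2.14286.
MLE = x̄ = 14/3 ≈ 4.66667.
Difference = 15/7 − 14/3 = -53/21 ≈ -2.5238.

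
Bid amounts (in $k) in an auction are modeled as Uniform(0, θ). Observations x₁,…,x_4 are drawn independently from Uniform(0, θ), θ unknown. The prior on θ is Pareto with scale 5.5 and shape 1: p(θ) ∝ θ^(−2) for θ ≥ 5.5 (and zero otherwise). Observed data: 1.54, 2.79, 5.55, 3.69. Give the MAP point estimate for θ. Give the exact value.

The Uniform(0, θ) likelihood is θ^(−n) for θ ≥ max(xᵢ), zero otherwise. Here max(xᵢ) = 5.55.
Posterior ∝ θ^(−2) · θ^(−4) = θ^(−6) on θ ≥ max(5.5, 5.55) = 5.55.
This density is strictly decreasing in θ, so the posterior mode lies at the lower boundary of the support.

θ̂_MAP = 5.55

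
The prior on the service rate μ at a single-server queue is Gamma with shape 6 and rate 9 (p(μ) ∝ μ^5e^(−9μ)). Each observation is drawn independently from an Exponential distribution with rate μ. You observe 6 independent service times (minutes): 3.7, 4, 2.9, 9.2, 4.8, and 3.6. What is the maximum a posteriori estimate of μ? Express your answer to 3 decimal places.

μ̂_MAP = 0.296

The Exponential(rate=μ) likelihood is ∝ μ^n e^(−μΣtᵢ). Here n = 6 and Σtᵢ = 3.7 + 4 + 2.9 + 9.2 + 4.8 + 3.6 = 28.2.
Posterior ∝ μ^5e^(−9μ) · μ^6e^(−28.2μ) = μ^11e^(−37.2μ), i.e. Gamma(12, 37.2).
Mode = (a−1)/b = 11/37.2 ≈ 0.296.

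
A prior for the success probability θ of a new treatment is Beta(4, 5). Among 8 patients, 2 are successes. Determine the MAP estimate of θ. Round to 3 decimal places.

Prior: Beta(4, 5).
Data: 2 successes in 8 trials. The binomial likelihood contributes θ^2(1−θ)^6, so the posterior is Beta(4+2, 5+6) = Beta(6, 11).
For Beta(a, b) with a, b > 1 the mode is (a−1)/(a+b−2) = 5/15 ≈ 0.333.

θ̂_MAP = 0.333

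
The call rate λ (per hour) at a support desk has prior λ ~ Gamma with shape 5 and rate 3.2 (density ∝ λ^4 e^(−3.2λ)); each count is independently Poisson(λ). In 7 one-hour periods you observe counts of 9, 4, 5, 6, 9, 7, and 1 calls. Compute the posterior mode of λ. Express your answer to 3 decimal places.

λ̂_MAP = 4.412

Σxᵢ = 9+4+5+6+9+7+1 = 41, with n = 7.
Posterior ∝ λ^4e^(−3.2λ) · λ^41e^(−7λ) = λ^45e^(−10.2λ), i.e. Gamma(shape=46, rate=10.2).
The mode of a Gamma(a, b) with a ≥ 1 (shape–rate) is (a−1)/b = 45/10.2 ≈ 4.412.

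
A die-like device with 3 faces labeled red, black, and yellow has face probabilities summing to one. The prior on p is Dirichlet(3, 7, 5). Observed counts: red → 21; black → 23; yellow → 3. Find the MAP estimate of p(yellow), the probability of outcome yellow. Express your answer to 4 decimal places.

The posterior is Dirichlet(αᵢ + nᵢ) = Dirichlet(24, 30, 8).
For a Dirichlet(a₁,…,a_K) with all aᵢ > 1, the mode has j-th component (aⱼ − 1)/(Σaᵢ − K).
Here Σaᵢ = 62 and K = 3, so p(yellow) = (8 − 1)/(62 − 3) = 7/59 ≈ 0.1186.

MAP estimate of p(yellow) = 0.1186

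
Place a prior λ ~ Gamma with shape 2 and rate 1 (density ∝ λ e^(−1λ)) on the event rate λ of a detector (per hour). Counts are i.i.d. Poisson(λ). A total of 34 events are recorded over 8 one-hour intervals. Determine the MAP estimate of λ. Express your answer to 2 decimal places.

λ̂_MAP = 3.89

Σxᵢ = 34, n = 8.
Posterior ∝ λe^(−1λ) · λ^34e^(−8λ) = λ^35e^(−9λ), i.e. Gamma(shape=36, rate=9).
The mode of a Gamma(a, b) with a ≥ 1 (shape–rate) is (a−1)/b = 35/9 ≈ 3.89.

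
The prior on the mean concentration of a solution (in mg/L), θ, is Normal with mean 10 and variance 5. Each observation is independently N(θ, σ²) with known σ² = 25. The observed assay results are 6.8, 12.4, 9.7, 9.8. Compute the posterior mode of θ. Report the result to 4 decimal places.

n = 4; x̄ = (6.8 + 12.4 + 9.7 + 9.8)/4 = 38.7/4 = 9.675.
For a Normal prior and Normal likelihood with known variance, the posterior is Normal; its mode equals its mean, the precision-weighted average.
Prior precision 1/σ₀² = 1/5 = 0.2; data precision n/σ² = 4/25 = 0.16.
θ̂ = (0.2·10 + 0.16·9.675) / (0.2 + 0.16) = 3.548/0.36 = 887/90 ≈ 9.8556.

θ̂_MAP = 9.8556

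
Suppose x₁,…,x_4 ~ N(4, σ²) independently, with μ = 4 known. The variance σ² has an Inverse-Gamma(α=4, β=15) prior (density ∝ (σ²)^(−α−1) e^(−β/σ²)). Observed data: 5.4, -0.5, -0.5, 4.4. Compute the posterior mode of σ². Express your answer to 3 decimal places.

Sum of squared deviations about the known mean: SS = (5.4−4)² + (-0.5−4)² + (-0.5−4)² + (4.4−4)² = 42.62.
The Normal likelihood contributes (σ²)^(−n/2) exp(−SS/(2σ²)), so the posterior is Inverse-Gamma(α + n/2, β + SS/2) = Inverse-Gamma(6, 36.31).
The mode of Inverse-Gamma(a, b) is b/(a+1) = 36.31/7 ≈ 5.187.

σ̂²_MAP = 5.187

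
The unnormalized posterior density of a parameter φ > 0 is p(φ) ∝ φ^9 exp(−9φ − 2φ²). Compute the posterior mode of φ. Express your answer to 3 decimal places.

ℓ'(φ) = 9/φ − 9 − 4φ. Setting this to zero and multiplying by φ: 4φ² + 9φ − 9 = 0.
φ = (−9 + √(9² + 4·4·9)) / (2·4) = (−9 + √225) / 8 = (−9 + 15)/8 = 3/4.
ℓ''(φ) = −9/φ² − 4 < 0, confirming a maximum.

φ̂_MAP = 0.750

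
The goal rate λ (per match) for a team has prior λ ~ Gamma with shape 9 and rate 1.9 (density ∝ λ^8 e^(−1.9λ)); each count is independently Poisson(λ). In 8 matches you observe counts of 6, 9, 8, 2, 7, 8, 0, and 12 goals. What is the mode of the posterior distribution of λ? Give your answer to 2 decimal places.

λ̂_MAP = 6.06

Σxᵢ = 6+9+8+2+7+8+0+12 = 52, with n = 8.
Posterior ∝ λ^8e^(−1.9λ) · λ^52e^(−8λ) = λ^60e^(−9.9λ), i.e. Gamma(shape=61, rate=9.9).
The mode of a Gamma(a, b) with a ≥ 1 (shape–rate) is (a−1)/b = 60/9.9 ≈ 6.06.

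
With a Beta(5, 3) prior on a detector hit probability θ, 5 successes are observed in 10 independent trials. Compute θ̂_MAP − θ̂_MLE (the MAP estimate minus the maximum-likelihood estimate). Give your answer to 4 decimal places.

Posterior is Beta(10, 8); MAP = (10−1)/(18−2) = 9/16 ≈ 0.56250.
MLE ignores the prior: θ̂_MLE = k/n = 5/10 ≈ 0.50000.
Difference = 9/16 − 5/10 = 1/16 ≈ 0.0625.

MAP − MLE = 0.0625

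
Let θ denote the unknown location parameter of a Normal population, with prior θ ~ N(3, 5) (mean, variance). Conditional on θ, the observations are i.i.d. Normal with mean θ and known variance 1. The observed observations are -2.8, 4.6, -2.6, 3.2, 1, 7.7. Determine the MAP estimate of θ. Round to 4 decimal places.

n = 6; x̄ = ((-2.8) + 4.6 + (-2.6) + 3.2 + 1 + 7.7)/6 = 11.1/6 = 1.85.
For a Normal prior and Normal likelihood with known variance, the posterior is Normal; its mode equals its mean, the precision-weighted average.
Prior precision 1/σ₀² = 1/5 = 0.2; data precision n/σ² = 6/1 = 6.
θ̂ = (0.2·3 + 6·1.85) / (0.2 + 6) = 11.7/6.2 = 117/62 ≈ 1.8871.

θ̂_MAP = 1.8871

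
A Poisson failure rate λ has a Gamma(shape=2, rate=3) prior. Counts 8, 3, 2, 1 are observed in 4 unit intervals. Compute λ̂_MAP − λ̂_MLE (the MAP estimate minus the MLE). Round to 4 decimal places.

Σxᵢ = 14. Posterior is Gamma(16, 7); MAP = (16−1)/7 = 15/7 ≈ 2.14286.
MLE = x̄ = 14/4 ≈ 3.50000.
Difference = 15/7 − 14/4 = -19/14 ≈ -1.3571.

MAP − MLE = -1.3571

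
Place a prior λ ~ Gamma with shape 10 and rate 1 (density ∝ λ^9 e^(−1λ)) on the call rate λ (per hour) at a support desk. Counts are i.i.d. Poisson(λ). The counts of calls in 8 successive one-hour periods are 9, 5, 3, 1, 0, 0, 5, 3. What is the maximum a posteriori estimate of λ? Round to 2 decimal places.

Σxᵢ = 9+5+3+1+0+0+5+3 = 26, with n = 8.
Posterior ∝ λ^9e^(−1λ) · λ^26e^(−8λ) = λ^35e^(−9λ), i.e. Gamma(shape=36, rate=9).
The mode of a Gamma(a, b) with a ≥ 1 (shape–rate) is (a−1)/b = 35/9 ≈ 3.89.

λ̂_MAP = 3.89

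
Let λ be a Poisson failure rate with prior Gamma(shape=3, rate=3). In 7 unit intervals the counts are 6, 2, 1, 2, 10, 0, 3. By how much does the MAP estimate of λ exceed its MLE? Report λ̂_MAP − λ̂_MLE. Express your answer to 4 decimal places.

MAP − MLE = -0.8286

Σxᵢ = 24. Posterior is Gamma(27, 10); MAP = (27−1)/10 = 26/10 ≈ 2.60000.
MLE = x̄ = 24/7 ≈ 3.42857.
Difference = 26/10 − 24/7 = -29/35 ≈ -0.8286.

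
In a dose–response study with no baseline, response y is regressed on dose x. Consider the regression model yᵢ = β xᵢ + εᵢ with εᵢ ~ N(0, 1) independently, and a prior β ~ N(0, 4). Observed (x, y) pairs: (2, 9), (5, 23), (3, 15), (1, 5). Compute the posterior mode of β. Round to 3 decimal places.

log p(β | y) = −Σ(yᵢ − βxᵢ)²/(2·1) − β²/(2·4) + const.
Setting the derivative to zero: Σxᵢ(yᵢ − βxᵢ)/1 − β/4 = 0, so β = Σxᵢyᵢ / (Σxᵢ² + σ²/τ²).
Σxᵢyᵢ = 2·9 + 5·23 + 3·15 + 1·5 = 183; Σxᵢ² = 39; σ²/τ² = 0.25.
β̂_MAP = 183 / (39 + 0.25) = 183/39.25 ≈ 4.662.

β̂_MAP = 4.662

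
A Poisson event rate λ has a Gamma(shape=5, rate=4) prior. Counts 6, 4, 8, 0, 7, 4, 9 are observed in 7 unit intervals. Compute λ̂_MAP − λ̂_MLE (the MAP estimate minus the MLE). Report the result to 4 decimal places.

Σxᵢ = 38. Posterior is Gamma(43, 11); MAP = (43−1)/11 = 42/11 ≈ 3.81818.
MLE = x̄ = 38/7 ≈ 5.42857.
Difference = 42/11 − 38/7 = -124/77 ≈ -1.6104.

MAP − MLE = -1.6104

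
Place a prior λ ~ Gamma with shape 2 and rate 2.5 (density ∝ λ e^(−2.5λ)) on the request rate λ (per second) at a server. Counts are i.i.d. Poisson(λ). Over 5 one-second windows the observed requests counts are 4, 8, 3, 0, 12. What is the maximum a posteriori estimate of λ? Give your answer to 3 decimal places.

λ̂_MAP = 3.733

Σxᵢ = 4+8+3+0+12 = 27, with n = 5.
Posterior ∝ λe^(−2.5λ) · λ^27e^(−5λ) = λ^28e^(−7.5λ), i.e. Gamma(shape=29, rate=7.5).
The mode of a Gamma(a, b) with a ≥ 1 (shape–rate) is (a−1)/b = 28/7.5 ≈ 3.733.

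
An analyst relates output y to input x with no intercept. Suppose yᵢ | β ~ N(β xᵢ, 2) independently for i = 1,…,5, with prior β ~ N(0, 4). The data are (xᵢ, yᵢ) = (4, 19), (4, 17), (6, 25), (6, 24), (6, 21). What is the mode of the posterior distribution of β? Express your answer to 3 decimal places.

β̂_MAP = 4.014

log p(β | y) = −Σ(yᵢ − βxᵢ)²/(2·2) − β²/(2·4) + const.
Setting the derivative to zero: Σxᵢ(yᵢ − βxᵢ)/2 − β/4 = 0, so β = Σxᵢyᵢ / (Σxᵢ² + σ²/τ²).
Σxᵢyᵢ = 4·19 + 4·17 + 6·25 + 6·24 + 6·21 = 564; Σxᵢ² = 140; σ²/τ² = 0.5.
β̂_MAP = 564 / (140 + 0.5) = 564/140.5 ≈ 4.014.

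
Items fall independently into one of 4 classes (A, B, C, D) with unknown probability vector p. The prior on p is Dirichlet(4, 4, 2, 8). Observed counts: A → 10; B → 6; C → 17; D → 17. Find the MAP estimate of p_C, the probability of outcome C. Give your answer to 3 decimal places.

MAP estimate of p_C = 0.281

The posterior is Dirichlet(αᵢ + nᵢ) = Dirichlet(14, 10, 19, 25).
For a Dirichlet(a₁,…,a_K) with all aᵢ > 1, the mode has j-th component (aⱼ − 1)/(Σaᵢ − K).
Here Σaᵢ = 68 and K = 4, so p_C = (19 − 1)/(68 − 4) = 18/64 ≈ 0.281.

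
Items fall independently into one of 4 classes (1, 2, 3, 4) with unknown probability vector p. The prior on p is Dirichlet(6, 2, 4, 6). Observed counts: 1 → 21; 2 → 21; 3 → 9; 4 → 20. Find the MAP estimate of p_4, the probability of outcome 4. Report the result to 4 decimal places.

The posterior is Dirichlet(αᵢ + nᵢ) = Dirichlet(27, 23, 13, 26).
For a Dirichlet(a₁,…,a_K) with all aᵢ > 1, the mode has j-th component (aⱼ − 1)/(Σaᵢ − K).
Here Σaᵢ = 89 and K = 4, so p_4 = (26 − 1)/(89 − 4) = 25/85 ≈ 0.2941.

MAP estimate: 0.2941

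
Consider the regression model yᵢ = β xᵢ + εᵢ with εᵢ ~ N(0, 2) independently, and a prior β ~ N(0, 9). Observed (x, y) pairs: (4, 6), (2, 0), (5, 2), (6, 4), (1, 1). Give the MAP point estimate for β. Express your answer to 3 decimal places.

log p(β | y) = −Σ(yᵢ − βxᵢ)²/(2·2) − β²/(2·9) + const.
Setting the derivative to zero: Σxᵢ(yᵢ − βxᵢ)/2 − β/9 = 0, so β = Σxᵢyᵢ / (Σxᵢ² + σ²/τ²).
Σxᵢyᵢ = 4·6 + 2·0 + 5·2 + 6·4 + 1·1 = 59; Σxᵢ² = 82; σ²/τ² = 2/9.
β̂_MAP = 59 / (82 + 2/9) = 59/(740/9) = 531/740 ≈ 0.718.

β̂_MAP = 0.718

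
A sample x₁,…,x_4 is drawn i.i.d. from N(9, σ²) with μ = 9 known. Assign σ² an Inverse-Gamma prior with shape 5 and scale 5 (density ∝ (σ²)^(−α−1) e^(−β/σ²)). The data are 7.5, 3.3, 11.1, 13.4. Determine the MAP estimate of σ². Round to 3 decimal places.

σ̂²_MAP = 4.282

Sum of squared deviations about the known mean: SS = (7.5−9)² + (3.3−9)² + (11.1−9)² + (13.4−9)² = 58.51.
The Normal likelihood contributes (σ²)^(−n/2) exp(−SS/(2σ²)), so the posterior is Inverse-Gamma(α + n/2, β + SS/2) = Inverse-Gamma(7, 34.255).
The mode of Inverse-Gamma(a, b) is b/(a+1) = 34.255/8 ≈ 4.282.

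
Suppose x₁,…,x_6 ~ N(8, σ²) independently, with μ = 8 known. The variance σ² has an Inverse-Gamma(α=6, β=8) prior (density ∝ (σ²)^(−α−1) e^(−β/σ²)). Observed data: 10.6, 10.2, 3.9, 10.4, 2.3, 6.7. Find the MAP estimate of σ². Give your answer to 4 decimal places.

σ̂²_MAP = 4.2175

Sum of squared deviations about the known mean: SS = (10.6−8)² + (10.2−8)² + (3.9−8)² + (10.4−8)² + (2.3−8)² + (6.7−8)² = 68.35.
The Normal likelihood contributes (σ²)^(−n/2) exp(−SS/(2σ²)), so the posterior is Inverse-Gamma(α + n/2, β + SS/2) = Inverse-Gamma(9, 42.175).
The mode of Inverse-Gamma(a, b) is b/(a+1) = 42.175/10 ≈ 4.2175.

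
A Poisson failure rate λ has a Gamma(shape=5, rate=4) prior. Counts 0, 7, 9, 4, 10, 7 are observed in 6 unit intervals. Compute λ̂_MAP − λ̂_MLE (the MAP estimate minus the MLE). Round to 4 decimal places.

Σxᵢ = 37. Posterior is Gamma(42, 10); MAP = (42−1)/10 = 41/10 ≈ 4.10000.
MLE = x̄ = 37/6 ≈ 6.16667.
Difference = 41/10 − 37/6 = -31/15 ≈ -2.0667.

MAP − MLE = -2.0667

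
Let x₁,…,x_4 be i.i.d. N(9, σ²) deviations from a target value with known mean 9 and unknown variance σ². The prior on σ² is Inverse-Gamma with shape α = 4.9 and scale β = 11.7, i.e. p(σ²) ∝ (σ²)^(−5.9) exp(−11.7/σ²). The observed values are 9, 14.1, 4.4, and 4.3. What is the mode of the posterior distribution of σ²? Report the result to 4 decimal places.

Sum of squared deviations about the known mean: SS = (9−9)² + (14.1−9)² + (4.4−9)² + (4.3−9)² = 69.26.
The Normal likelihood contributes (σ²)^(−n/2) exp(−SS/(2σ²)), so the posterior is Inverse-Gamma(α + n/2, β + SS/2) = Inverse-Gamma(6.9, 46.33).
The mode of Inverse-Gamma(a, b) is b/(a+1) = 46.33/7.9 ≈ 5.8646.

σ̂²_MAP = 5.8646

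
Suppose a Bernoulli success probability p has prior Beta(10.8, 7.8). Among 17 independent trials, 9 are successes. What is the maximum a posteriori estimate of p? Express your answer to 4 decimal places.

p̂_MAP = 0.5595

Prior: Beta(10.8, 7.8).
Data: 9 successes in 17 trials. The binomial likelihood contributes p^9(1−p)^8, so the posterior is Beta(10.8+9, 7.8+8) = Beta(19.8, 15.8).
For Beta(a, b) with a, b > 1 the mode is (a−1)/(a+b−2) = 18.8/33.6 ≈ 0.5595.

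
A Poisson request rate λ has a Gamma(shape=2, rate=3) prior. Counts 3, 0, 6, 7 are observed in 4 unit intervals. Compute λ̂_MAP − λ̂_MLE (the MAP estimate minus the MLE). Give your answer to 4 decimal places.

MAP − MLE = -1.5714

Σxᵢ = 16. Posterior is Gamma(18, 7); MAP = (18−1)/7 = 17/7 ≈ 2.42857.
MLE = x̄ = 16/4 ≈ 4.00000.
Difference = 17/7 − 16/4 = -11/7 ≈ -1.5714.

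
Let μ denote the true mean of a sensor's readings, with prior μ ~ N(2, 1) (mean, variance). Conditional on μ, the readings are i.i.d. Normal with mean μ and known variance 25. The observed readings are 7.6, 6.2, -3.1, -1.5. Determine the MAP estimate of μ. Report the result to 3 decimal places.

n = 4; x̄ = (7.6 + 6.2 + (-3.1) + (-1.5))/4 = 9.2/4 = 2.3.
For a Normal prior and Normal likelihood with known variance, the posterior is Normal; its mode equals its mean, the precision-weighted average.
Prior precision 1/σ₀² = 1/1 = 1; data precision n/σ² = 4/25 = 0.16.
μ̂ = (1·2 + 0.16·2.3) / (1 + 0.16) = 2.368/1.16 = 296/145 ≈ 2.041.

μ̂_MAP = 2.041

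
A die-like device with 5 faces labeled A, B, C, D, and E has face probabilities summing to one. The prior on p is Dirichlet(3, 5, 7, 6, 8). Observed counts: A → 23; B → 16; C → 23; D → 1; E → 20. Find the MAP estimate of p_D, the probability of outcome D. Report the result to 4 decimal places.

The posterior is Dirichlet(αᵢ + nᵢ) = Dirichlet(26, 21, 30, 7, 28).
For a Dirichlet(a₁,…,a_K) with all aᵢ > 1, the mode has j-th component (aⱼ − 1)/(Σaᵢ − K).
Here Σaᵢ = 112 and K = 5, so p_D = (7 − 1)/(112 − 5) = 6/107 ≈ 0.0561.

MAP estimate of p_D = 0.0561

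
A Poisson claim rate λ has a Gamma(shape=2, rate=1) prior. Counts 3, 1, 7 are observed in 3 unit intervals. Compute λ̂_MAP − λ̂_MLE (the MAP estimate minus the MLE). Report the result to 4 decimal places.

MAP − MLE = -0.6667

Σxᵢ = 11. Posterior is Gamma(13, 4); MAP = (13−1)/4 = 12/4 ≈ 3.00000.
MLE = x̄ = 11/3 ≈ 3.66667.
Difference = 12/4 − 11/3 = -2/3 ≈ -0.6667.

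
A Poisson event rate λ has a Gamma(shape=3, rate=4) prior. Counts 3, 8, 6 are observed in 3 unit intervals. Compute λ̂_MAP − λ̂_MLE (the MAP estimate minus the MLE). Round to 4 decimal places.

MAP − MLE = -2.9524

Σxᵢ = 17. Posterior is Gamma(20, 7); MAP = (20−1)/7 = 19/7 ≈ 2.71429.
MLE = x̄ = 17/3 ≈ 5.66667.
Difference = 19/7 − 17/3 = -62/21 ≈ -2.9524.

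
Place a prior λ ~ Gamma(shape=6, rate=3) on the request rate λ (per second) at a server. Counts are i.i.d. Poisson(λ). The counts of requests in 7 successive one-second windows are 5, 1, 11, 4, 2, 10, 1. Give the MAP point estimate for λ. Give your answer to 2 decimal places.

λ̂_MAP = 3.90

Σxᵢ = 5+1+11+4+2+10+1 = 34, with n = 7.
Posterior ∝ λ^5e^(−3λ) · λ^34e^(−7λ) = λ^39e^(−10λ), i.e. Gamma(shape=40, rate=10).
The mode of a Gamma(a, b) with a ≥ 1 (shape–rate) is (a−1)/b = 39/10 ≈ 3.90.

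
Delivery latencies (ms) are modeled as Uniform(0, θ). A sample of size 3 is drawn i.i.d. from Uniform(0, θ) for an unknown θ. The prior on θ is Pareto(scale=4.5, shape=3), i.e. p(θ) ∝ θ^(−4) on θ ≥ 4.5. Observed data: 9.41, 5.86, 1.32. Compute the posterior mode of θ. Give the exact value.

θ̂_MAP = 9.41

The Uniform(0, θ) likelihood is θ^(−n) for θ ≥ max(xᵢ), zero otherwise. Here max(xᵢ) = 9.41.
Posterior ∝ θ^(−4) · θ^(−3) = θ^(−7) on θ ≥ max(4.5, 9.41) = 9.41.
This density is strictly decreasing in θ, so the posterior mode lies at the lower boundary of the support.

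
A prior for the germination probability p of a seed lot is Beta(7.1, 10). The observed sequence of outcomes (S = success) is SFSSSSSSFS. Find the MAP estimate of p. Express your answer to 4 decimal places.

Prior: Beta(7.1, 10).
Data: 8 successes in 10 trials (from the sequence). The binomial likelihood contributes p^8(1−p)^2, so the posterior is Beta(7.1+8, 10+2) = Beta(15.1, 12).
For Beta(a, b) with a, b > 1 the mode is (a−1)/(a+b−2) = 14.1/25.1 ≈ 0.5618.

p̂_MAP = 0.5618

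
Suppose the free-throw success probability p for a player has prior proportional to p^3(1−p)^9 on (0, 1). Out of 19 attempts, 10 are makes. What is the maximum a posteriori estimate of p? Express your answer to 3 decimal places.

p̂_MAP = 0.419

The prior density ∝ p^3(1−p)^9 is the kernel of Beta(4, 10).
Data: 10 successes in 19 trials. The binomial likelihood contributes p^10(1−p)^9, so the posterior is Beta(4+10, 10+9) = Beta(14, 19).
For Beta(a, b) with a, b > 1 the mode is (a−1)/(a+b−2) = 13/31 ≈ 0.419.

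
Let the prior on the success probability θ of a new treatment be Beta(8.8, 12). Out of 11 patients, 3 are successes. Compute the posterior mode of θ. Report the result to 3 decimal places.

θ̂_MAP = 0.362

Prior: Beta(8.8, 12).
Data: 3 successes in 11 trials. The binomial likelihood contributes θ^3(1−θ)^8, so the posterior is Beta(8.8+3, 12+8) = Beta(11.8, 20).
For Beta(a, b) with a, b > 1 the mode is (a−1)/(a+b−2) = 10.8/29.8 ≈ 0.362.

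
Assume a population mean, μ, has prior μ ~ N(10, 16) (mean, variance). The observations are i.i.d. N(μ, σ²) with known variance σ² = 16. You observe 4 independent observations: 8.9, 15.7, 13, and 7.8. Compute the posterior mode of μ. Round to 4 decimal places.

μ̂_MAP = 11.0800

n = 4; x̄ = (8.9 + 15.7 + 13 + 7.8)/4 = 45.4/4 = 11.35.
For a Normal prior and Normal likelihood with known variance, the posterior is Normal; its mode equals its mean, the precision-weighted average.
Prior precision 1/σ₀² = 1/16 = 0.0625; data precision n/σ² = 4/16 = 0.25.
μ̂ = (0.0625·10 + 0.25·11.35) / (0.0625 + 0.25) = 3.4625/0.3125 = 11.0800.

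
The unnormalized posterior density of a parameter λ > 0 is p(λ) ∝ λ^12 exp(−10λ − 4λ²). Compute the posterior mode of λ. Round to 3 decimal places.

λ̂_MAP = 0.750

ℓ'(λ) = 12/λ − 10 − 8λ. Setting this to zero and multiplying by λ: 8λ² + 10λ − 12 = 0.
λ = (−10 + √(10² + 4·8·12)) / (2·8) = (−10 + √484) / 16 = (−10 + 22)/16 = 3/4.
ℓ''(λ) = −12/λ² − 8 < 0, confirming a maximum.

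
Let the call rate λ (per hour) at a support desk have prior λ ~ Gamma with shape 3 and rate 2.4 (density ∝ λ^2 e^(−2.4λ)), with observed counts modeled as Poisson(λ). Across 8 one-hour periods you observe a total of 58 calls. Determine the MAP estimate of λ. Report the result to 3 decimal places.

Σxᵢ = 58, n = 8.
Posterior ∝ λ^2e^(−2.4λ) · λ^58e^(−8λ) = λ^60e^(−10.4λ), i.e. Gamma(shape=61, rate=10.4).
The mode of a Gamma(a, b) with a ≥ 1 (shape–rate) is (a−1)/b = 60/10.4 ≈ 5.769.

λ̂_MAP = 5.769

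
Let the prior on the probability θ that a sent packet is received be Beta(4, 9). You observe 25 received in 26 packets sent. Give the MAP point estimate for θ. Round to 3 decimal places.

θ̂_MAP = 0.757

Prior: Beta(4, 9).
Data: 25 successes in 26 trials. The binomial likelihood contributes θ^25(1−θ)^1, so the posterior is Beta(4+25, 9+1) = Beta(29, 10).
For Beta(a, b) with a, b > 1 the mode is (a−1)/(a+b−2) = 28/37 ≈ 0.757.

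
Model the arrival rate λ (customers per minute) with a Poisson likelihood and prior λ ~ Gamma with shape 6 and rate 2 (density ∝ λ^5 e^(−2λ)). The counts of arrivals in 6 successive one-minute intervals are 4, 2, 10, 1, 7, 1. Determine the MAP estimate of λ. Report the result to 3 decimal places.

Σxᵢ = 4+2+10+1+7+1 = 25, with n = 6.
Posterior ∝ λ^5e^(−2λ) · λ^25e^(−6λ) = λ^30e^(−8λ), i.e. Gamma(shape=31, rate=8).
The mode of a Gamma(a, b) with a ≥ 1 (shape–rate) is (a−1)/b = 30/8 ≈ 3.750.

λ̂_MAP = 3.750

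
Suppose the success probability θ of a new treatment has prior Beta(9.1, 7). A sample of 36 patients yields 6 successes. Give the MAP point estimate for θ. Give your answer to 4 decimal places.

θ̂_MAP = 0.2814

Prior: Beta(9.1, 7).
Data: 6 successes in 36 trials. The binomial likelihood contributes θ^6(1−θ)^30, so the posterior is Beta(9.1+6, 7+30) = Beta(15.1, 37).
For Beta(a, b) with a, b > 1 the mode is (a−1)/(a+b−2) = 14.1/50.1 ≈ 0.2814.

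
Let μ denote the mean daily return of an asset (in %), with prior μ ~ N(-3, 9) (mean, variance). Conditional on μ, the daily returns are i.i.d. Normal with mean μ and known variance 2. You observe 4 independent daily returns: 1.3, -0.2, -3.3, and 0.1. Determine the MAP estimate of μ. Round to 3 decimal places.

n = 4; x̄ = (1.3 + (-0.2) + (-3.3) + 0.1)/4 = -2.1/4 = -0.525.
For a Normal prior and Normal likelihood with known variance, the posterior is Normal; its mode equals its mean, the precision-weighted average.
Prior precision 1/σ₀² = 1/9; data precision n/σ² = 4/2 = 2.
μ̂ = ((1/9)·(-3) + 2·(-0.525)) / (1/9 + 2) = (-83/60)/(19/9) = -249/380 ≈ -0.655.

μ̂_MAP = -0.655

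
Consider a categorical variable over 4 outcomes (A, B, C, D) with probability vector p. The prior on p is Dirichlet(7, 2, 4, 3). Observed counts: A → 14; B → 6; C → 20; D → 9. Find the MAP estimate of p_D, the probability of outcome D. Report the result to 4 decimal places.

The posterior is Dirichlet(αᵢ + nᵢ) = Dirichlet(21, 8, 24, 12).
For a Dirichlet(a₁,…,a_K) with all aᵢ > 1, the mode has j-th component (aⱼ − 1)/(Σaᵢ − K).
Here Σaᵢ = 65 and K = 4, so p_D = (12 − 1)/(65 − 4) = 11/61 ≈ 0.1803.

MAP estimate of p_D = 0.1803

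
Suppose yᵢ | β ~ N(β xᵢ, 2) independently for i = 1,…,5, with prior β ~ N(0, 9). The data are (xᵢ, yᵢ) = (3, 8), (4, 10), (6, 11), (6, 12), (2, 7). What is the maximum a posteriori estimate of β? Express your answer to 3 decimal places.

log p(β | y) = −Σ(yᵢ − βxᵢ)²/(2·2) − β²/(2·9) + const.
Setting the derivative to zero: Σxᵢ(yᵢ − βxᵢ)/2 − β/9 = 0, so β = Σxᵢyᵢ / (Σxᵢ² + σ²/τ²).
Σxᵢyᵢ = 3·8 + 4·10 + 6·11 + 6·12 + 2·7 = 216; Σxᵢ² = 101; σ²/τ² = 2/9.
β̂_MAP = 216 / (101 + 2/9) = 216/(911/9) = 1944/911 ≈ 2.134.

β̂_MAP = 2.134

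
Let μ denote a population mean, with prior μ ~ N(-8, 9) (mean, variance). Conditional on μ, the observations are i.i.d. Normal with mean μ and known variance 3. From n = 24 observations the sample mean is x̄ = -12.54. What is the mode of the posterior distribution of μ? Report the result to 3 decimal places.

n = 24, x̄ = -12.54.
For a Normal prior and Normal likelihood with known variance, the posterior is Normal; its mode equals its mean, the precision-weighted average.
Prior precision 1/σ₀² = 1/9; data precision n/σ² = 24/3 = 8.
μ̂ = ((1/9)·(-8) + 8·(-12.54)) / (1/9 + 8) = (-22772/225)/(73/9) = -22772/1825 ≈ -12.478.

μ̂_MAP = -12.478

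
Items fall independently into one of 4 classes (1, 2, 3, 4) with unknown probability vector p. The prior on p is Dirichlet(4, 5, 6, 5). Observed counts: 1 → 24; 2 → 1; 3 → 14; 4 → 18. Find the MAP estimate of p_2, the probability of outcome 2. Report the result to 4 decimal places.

MAP estimate: 0.0685

The posterior is Dirichlet(αᵢ + nᵢ) = Dirichlet(28, 6, 20, 23).
For a Dirichlet(a₁,…,a_K) with all aᵢ > 1, the mode has j-th component (aⱼ − 1)/(Σaᵢ − K).
Here Σaᵢ = 77 and K = 4, so p_2 = (6 − 1)/(77 − 4) = 5/73 ≈ 0.0685.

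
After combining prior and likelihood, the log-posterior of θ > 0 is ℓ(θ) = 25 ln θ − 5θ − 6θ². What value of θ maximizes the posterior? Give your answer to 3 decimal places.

ℓ'(θ) = 25/θ − 5 − 12θ. Setting this to zero and multiplying by θ: 12θ² + 5θ − 25 = 0.
θ = (−5 + √(5² + 4·12·25)) / (2·12) = (−5 + √1225) / 24 = (−5 + 35)/24 = 5/4.
ℓ''(θ) = −25/θ² − 12 < 0, confirming a maximum.

θ̂_MAP = 1.250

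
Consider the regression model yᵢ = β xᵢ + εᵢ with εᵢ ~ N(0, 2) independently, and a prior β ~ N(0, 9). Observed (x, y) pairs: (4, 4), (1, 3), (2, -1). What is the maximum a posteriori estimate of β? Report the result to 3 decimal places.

β̂_MAP = 0.801

log p(β | y) = −Σ(yᵢ − βxᵢ)²/(2·2) − β²/(2·9) + const.
Setting the derivative to zero: Σxᵢ(yᵢ − βxᵢ)/2 − β/9 = 0, so β = Σxᵢyᵢ / (Σxᵢ² + σ²/τ²).
Σxᵢyᵢ = 4·4 + 1·3 + 2·(-1) = 17; Σxᵢ² = 21; σ²/τ² = 2/9.
β̂_MAP = 17 / (21 + 2/9) = 17/(191/9) = 153/191 ≈ 0.801.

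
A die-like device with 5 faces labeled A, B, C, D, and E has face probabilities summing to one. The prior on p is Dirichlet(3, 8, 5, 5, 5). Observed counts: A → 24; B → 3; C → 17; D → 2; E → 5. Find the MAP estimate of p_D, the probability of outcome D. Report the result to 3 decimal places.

The posterior is Dirichlet(αᵢ + nᵢ) = Dirichlet(27, 11, 22, 7, 10).
For a Dirichlet(a₁,…,a_K) with all aᵢ > 1, the mode has j-th component (aⱼ − 1)/(Σaᵢ − K).
Here Σaᵢ = 77 and K = 5, so p_D = (7 − 1)/(77 − 5) = 6/72 ≈ 0.083.

MAP estimate of p_D = 0.083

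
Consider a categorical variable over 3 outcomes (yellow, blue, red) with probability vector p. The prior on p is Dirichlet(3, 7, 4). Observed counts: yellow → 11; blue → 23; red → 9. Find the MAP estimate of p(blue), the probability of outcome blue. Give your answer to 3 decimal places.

MAP estimate of p(blue) = 0.537

The posterior is Dirichlet(αᵢ + nᵢ) = Dirichlet(14, 30, 13).
For a Dirichlet(a₁,…,a_K) with all aᵢ > 1, the mode has j-th component (aⱼ − 1)/(Σaᵢ − K).
Here Σaᵢ = 57 and K = 3, so p(blue) = (30 − 1)/(57 − 3) = 29/54 ≈ 0.537.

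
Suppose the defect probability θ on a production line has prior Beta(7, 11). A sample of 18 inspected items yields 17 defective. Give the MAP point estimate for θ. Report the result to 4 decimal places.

θ̂_MAP = 0.6765

Prior: Beta(7, 11).
Data: 17 successes in 18 trials. The binomial likelihood contributes θ^17(1−θ)^1, so the posterior is Beta(7+17, 11+1) = Beta(24, 12).
For Beta(a, b) with a, b > 1 the mode is (a−1)/(a+b−2) = 23/34 ≈ 0.6765.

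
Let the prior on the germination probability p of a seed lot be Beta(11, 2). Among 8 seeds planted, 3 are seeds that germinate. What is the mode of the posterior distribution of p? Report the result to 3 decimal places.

p̂_MAP = 0.684

Prior: Beta(11, 2).
Data: 3 successes in 8 trials. The binomial likelihood contributes p^3(1−p)^5, so the posterior is Beta(11+3, 2+5) = Beta(14, 7).
For Beta(a, b) with a, b > 1 the mode is (a−1)/(a+b−2) = 13/19 ≈ 0.684.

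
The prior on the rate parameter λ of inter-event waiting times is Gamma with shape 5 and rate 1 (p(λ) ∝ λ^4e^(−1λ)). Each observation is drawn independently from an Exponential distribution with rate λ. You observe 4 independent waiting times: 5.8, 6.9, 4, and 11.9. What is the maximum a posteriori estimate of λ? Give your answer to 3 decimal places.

The Exponential(rate=λ) likelihood is ∝ λ^n e^(−λΣtᵢ). Here n = 4 and Σtᵢ = 5.8 + 6.9 + 4 + 11.9 = 28.6.
Posterior ∝ λ^4e^(−1λ) · λ^4e^(−28.6λ) = λ^8e^(−29.6λ), i.e. Gamma(9, 29.6).
Mode = (a−1)/b = 8/29.6 ≈ 0.270.

λ̂_MAP = 0.270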